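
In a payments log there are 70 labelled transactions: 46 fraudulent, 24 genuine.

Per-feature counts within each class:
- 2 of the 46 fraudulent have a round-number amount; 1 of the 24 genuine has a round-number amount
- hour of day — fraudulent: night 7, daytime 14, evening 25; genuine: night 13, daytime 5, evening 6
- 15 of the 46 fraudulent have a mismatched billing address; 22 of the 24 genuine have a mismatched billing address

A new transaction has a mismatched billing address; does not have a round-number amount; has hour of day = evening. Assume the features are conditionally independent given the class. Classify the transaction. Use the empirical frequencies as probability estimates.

fraudulent

fraudulent: (46/70) × (44/46) × (25/46) × (15/46) ≈ 0.111396
genuine: (24/70) × (23/24) × (6/24) × (22/24) ≈ 0.0752976
Highest score → fraudulent.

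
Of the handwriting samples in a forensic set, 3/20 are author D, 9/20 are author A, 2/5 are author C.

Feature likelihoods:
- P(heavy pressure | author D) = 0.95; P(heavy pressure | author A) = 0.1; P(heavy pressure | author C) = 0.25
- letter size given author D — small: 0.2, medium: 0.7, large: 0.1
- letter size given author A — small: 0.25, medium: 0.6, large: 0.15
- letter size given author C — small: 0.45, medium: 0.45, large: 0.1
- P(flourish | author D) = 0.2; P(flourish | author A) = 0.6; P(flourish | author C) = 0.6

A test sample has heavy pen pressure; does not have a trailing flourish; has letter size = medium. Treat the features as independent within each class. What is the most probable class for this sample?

author D: 0.15 × 0.95 × 0.7 × (1−0.2) = 0.0798
author A: 0.45 × 0.1 × 0.6 × (1−0.6) = 0.0108
author C: 0.4 × 0.25 × 0.45 × (1−0.6) = 0.018
Highest score → author D.

author D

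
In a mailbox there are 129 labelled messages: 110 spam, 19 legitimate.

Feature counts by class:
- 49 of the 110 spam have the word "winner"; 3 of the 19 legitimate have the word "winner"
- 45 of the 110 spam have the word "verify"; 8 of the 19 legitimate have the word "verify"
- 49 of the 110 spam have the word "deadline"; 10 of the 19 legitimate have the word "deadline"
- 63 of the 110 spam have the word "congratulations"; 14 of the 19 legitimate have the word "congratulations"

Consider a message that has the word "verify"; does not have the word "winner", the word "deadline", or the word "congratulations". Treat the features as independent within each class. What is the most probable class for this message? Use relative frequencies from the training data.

spam: (110/129) × (61/110) × (45/110) × (61/110) × (47/110) ≈ 0.0458355
legitimate: (19/129) × (16/19) × (8/19) × (9/19) × (5/19) ≈ 0.00650986
Highest score → spam.

spam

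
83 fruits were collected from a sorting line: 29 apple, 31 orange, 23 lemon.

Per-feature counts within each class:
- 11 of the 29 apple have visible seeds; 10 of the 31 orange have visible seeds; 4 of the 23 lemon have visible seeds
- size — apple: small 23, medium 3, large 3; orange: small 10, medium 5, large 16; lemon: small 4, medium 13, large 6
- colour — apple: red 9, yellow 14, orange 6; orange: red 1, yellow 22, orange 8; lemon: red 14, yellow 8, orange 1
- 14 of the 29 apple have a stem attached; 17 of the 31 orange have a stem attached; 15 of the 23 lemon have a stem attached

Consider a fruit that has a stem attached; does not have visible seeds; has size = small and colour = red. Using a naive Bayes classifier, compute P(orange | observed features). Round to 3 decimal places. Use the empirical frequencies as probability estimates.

apple: (29/83) × (18/29) × (23/29) × (9/29) × (14/29) ≈ 0.0257691
orange: (31/83) × (21/31) × (10/31) × (1/31) × (17/31) ≈ 0.00144379
lemon: (23/83) × (19/23) × (4/23) × (14/23) × (15/23) ≈ 0.0158042
P(orange | x) = 0.00144379 / 0.04301709 ≈ 0.034

0.034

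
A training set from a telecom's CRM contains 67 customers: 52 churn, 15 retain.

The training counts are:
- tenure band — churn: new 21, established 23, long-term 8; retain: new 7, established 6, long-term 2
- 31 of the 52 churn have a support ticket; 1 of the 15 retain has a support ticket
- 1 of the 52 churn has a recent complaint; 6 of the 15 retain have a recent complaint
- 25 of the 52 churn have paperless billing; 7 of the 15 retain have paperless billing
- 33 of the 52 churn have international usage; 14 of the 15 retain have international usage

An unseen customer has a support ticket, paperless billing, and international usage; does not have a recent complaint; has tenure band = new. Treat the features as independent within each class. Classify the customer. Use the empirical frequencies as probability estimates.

churn: (52/67) × (21/52) × (31/52) × (51/52) × (25/52) × (33/52) ≈ 0.0559135
retain: (15/67) × (7/15) × (1/15) × (9/15) × (7/15) × (14/15) ≈ 0.00182023
Highest score → churn.

churn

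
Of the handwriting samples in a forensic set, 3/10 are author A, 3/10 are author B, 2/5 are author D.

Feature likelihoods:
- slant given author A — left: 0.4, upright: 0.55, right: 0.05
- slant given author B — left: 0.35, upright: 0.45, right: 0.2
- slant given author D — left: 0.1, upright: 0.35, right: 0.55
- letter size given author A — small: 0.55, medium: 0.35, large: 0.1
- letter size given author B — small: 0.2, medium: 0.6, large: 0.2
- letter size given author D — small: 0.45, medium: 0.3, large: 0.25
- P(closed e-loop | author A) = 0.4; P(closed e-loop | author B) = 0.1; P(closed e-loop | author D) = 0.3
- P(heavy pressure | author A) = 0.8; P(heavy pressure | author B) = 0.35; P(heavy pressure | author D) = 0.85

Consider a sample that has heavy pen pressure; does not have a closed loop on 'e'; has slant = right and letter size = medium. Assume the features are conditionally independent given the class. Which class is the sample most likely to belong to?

author D

author A: 0.3 × 0.05 × 0.35 × (1−0.4) × 0.8 = 0.00252
author B: 0.3 × 0.2 × 0.6 × (1−0.1) × 0.35 = 0.01134
author D: 0.4 × 0.55 × 0.3 × (1−0.3) × 0.85 = 0.03927
Highest score → author D.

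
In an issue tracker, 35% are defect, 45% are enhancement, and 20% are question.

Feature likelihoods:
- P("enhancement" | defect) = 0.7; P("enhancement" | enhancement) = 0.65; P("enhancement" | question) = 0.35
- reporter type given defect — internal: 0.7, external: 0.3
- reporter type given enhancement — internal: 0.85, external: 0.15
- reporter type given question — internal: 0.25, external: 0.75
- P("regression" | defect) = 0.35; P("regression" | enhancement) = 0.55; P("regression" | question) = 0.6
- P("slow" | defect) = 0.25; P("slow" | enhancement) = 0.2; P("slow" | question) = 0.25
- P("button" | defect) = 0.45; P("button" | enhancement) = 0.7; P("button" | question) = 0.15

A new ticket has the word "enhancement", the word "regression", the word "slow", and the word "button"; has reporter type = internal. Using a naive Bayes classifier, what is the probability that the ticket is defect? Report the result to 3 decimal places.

defect: 0.35 × 0.7 × 0.7 × 0.35 × 0.25 × 0.45 = 0.0067528125
enhancement: 0.45 × 0.65 × 0.85 × 0.55 × 0.2 × 0.7 = 0.019144125
question: 0.2 × 0.35 × 0.25 × 0.6 × 0.25 × 0.15 = 0.00039375
P(defect | x) = 0.0067528125 / 0.0262906875 ≈ 0.257

0.257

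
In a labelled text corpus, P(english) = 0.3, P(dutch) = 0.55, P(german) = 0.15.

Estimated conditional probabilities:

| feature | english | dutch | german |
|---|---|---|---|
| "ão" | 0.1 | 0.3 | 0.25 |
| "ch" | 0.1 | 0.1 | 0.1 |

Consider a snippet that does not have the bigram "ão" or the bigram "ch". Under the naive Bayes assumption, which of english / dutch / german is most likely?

dutch

english: 0.3 × (1−0.1) × (1−0.1) = 0.243
dutch: 0.55 × (1−0.3) × (1−0.1) = 0.3465
german: 0.15 × (1−0.25) × (1−0.1) = 0.10125
Highest score → dutch.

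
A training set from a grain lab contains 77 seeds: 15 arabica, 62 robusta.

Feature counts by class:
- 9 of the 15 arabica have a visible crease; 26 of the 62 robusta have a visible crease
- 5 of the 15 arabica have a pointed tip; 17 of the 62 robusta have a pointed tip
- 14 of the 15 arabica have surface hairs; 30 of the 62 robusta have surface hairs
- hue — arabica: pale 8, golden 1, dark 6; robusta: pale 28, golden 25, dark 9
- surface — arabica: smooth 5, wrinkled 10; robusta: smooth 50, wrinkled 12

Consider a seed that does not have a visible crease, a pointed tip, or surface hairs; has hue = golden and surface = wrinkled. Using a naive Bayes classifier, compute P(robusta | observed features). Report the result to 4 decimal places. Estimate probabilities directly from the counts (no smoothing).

arabica: (15/77) × (6/15) × (10/15) × (1/15) × (1/15) × (10/15) ≈ 0.00015392
robusta: (62/77) × (36/62) × (45/62) × (32/62) × (25/62) × (12/62) ≈ 0.0136687
P(robusta | x) = 0.0136687 / 0.01382262 ≈ 0.9889

0.9889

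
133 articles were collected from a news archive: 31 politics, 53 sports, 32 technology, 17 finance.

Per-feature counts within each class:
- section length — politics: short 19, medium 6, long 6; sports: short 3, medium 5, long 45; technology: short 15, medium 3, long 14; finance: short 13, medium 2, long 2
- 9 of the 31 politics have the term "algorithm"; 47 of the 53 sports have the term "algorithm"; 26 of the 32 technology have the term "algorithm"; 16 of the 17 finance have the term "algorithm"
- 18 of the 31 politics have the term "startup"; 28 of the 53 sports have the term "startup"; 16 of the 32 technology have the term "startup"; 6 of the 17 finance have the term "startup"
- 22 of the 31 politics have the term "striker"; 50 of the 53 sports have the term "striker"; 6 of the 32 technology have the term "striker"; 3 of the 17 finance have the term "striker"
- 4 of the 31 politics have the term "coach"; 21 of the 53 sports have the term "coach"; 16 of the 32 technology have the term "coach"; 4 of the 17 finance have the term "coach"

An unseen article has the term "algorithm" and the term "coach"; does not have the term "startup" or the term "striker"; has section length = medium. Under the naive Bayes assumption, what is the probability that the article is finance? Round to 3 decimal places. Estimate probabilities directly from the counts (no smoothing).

0.293

politics: (31/133) × (6/31) × (9/31) × (13/31) × (9/31) × (4/31) ≈ 0.000205751
sports: (53/133) × (5/53) × (47/53) × (25/53) × (3/53) × (21/53) ≈ 0.00035269
technology: (32/133) × (3/32) × (26/32) × (16/32) × (26/32) × (16/32) ≈ 0.00372269
finance: (17/133) × (2/17) × (16/17) × (11/17) × (14/17) × (4/17) ≈ 0.00177453
P(finance | x) = 0.00177453 / 0.006055661 ≈ 0.293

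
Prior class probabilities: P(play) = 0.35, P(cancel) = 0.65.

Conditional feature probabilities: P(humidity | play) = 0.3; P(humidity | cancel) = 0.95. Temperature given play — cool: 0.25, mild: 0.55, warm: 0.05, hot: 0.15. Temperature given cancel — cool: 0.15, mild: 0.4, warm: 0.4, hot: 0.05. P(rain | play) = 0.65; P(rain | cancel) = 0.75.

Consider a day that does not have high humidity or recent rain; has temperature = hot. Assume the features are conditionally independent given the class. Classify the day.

play: 0.35 × (1−0.3) × 0.15 × (1−0.65) = 0.0128625
cancel: 0.65 × (1−0.95) × 0.05 × (1−0.75) = 0.00040625
Highest score → play.

play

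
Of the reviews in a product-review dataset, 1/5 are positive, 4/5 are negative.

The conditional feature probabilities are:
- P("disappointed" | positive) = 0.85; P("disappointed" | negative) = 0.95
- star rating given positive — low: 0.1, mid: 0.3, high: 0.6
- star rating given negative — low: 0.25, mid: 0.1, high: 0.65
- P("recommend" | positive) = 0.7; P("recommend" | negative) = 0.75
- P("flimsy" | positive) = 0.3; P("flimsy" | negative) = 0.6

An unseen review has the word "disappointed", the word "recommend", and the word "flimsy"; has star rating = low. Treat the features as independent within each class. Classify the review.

positive: 0.2 × 0.85 × 0.1 × 0.7 × 0.3 = 0.00357
negative: 0.8 × 0.95 × 0.25 × 0.75 × 0.6 = 0.0855
Highest score → negative.

negative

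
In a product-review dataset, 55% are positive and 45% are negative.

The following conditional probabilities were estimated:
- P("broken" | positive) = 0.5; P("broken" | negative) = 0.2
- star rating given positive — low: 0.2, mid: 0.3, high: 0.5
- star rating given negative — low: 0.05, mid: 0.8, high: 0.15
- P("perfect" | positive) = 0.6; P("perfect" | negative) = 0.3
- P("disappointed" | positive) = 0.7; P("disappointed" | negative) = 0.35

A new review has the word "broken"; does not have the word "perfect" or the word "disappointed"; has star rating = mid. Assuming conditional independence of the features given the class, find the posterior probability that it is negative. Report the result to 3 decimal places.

positive: 0.55 × 0.5 × 0.3 × (1−0.6) × (1−0.7) = 0.0099
negative: 0.45 × 0.2 × 0.8 × (1−0.3) × (1−0.35) = 0.03276
P(negative | x) = 0.03276 / 0.04266 ≈ 0.768

0.768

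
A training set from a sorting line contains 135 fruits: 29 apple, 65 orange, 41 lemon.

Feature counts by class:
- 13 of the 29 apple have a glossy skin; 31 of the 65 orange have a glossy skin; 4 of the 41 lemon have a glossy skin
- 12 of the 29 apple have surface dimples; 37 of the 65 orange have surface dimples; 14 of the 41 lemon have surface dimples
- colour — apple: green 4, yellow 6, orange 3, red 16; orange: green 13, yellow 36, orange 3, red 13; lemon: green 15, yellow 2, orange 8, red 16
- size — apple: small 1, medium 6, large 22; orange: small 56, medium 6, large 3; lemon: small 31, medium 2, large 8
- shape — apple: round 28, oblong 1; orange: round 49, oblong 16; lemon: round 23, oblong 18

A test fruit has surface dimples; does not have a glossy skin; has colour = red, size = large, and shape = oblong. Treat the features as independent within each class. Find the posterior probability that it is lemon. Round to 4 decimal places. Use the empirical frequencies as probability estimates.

apple: (29/135) × (16/29) × (12/29) × (16/29) × (22/29) × (1/29) ≈ 0.000707812
orange: (65/135) × (34/65) × (37/65) × (13/65) × (3/65) × (16/65) ≈ 0.000325745
lemon: (41/135) × (37/41) × (14/41) × (16/41) × (8/41) × (18/41) ≈ 0.00312855
P(lemon | x) = 0.00312855 / 0.004162107 ≈ 0.7517

0.7517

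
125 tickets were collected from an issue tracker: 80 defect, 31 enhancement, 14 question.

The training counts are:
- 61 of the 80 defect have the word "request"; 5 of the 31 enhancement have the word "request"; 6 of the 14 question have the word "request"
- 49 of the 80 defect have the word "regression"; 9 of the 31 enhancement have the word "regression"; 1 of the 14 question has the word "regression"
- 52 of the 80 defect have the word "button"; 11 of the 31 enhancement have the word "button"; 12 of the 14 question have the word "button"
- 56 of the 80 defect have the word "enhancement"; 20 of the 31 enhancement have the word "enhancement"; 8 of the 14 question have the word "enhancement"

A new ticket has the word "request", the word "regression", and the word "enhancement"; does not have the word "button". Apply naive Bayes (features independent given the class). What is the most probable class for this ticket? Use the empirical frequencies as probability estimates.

defect

defect: (80/125) × (61/80) × (49/80) × (28/80) × (56/80) = 0.0732305
enhancement: (31/125) × (5/31) × (9/31) × (20/31) × (20/31) ≈ 0.00483367
question: (14/125) × (6/14) × (1/14) × (2/14) × (8/14) ≈ 0.000279883
Highest score → defect.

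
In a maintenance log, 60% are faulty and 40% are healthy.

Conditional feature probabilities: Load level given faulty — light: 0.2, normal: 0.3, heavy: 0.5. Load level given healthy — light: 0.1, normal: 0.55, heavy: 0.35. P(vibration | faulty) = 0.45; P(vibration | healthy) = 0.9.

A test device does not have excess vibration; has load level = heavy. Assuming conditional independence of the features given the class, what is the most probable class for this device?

faulty

faulty: 0.6 × 0.5 × (1−0.45) = 0.165
healthy: 0.4 × 0.35 × (1−0.9) = 0.014
Highest score → faulty.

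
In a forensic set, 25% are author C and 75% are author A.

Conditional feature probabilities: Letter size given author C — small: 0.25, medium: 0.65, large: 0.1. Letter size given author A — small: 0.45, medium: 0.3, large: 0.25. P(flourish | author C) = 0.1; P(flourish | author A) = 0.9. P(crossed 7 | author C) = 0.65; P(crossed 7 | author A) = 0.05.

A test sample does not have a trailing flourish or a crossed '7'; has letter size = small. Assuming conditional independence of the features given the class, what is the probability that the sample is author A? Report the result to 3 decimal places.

0.620

author C: 0.25 × 0.25 × (1−0.1) × (1−0.65) = 0.0196875
author A: 0.75 × 0.45 × (1−0.9) × (1−0.05) = 0.0320625
P(author A | x) = 0.0320625 / 0.05175 ≈ 0.620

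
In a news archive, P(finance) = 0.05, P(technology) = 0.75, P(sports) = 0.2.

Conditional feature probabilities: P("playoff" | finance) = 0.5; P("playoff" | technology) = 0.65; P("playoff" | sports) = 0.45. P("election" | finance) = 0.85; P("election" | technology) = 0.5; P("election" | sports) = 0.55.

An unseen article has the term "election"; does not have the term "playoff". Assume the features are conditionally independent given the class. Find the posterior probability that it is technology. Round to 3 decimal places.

finance: 0.05 × (1−0.5) × 0.85 = 0.02125
technology: 0.75 × (1−0.65) × 0.5 = 0.13125
sports: 0.2 × (1−0.45) × 0.55 = 0.0605
P(technology | x) = 0.13125 / 0.213 ≈ 0.616

0.616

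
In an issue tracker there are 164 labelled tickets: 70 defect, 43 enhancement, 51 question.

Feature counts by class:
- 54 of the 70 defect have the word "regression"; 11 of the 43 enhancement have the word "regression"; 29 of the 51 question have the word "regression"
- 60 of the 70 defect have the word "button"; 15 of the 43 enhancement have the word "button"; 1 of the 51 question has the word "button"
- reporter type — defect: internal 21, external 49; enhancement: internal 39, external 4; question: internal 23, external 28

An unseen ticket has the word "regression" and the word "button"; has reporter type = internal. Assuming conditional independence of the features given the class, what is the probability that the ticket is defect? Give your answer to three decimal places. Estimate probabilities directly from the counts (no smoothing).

defect: (70/164) × (54/70) × (60/70) × (21/70) ≈ 0.084669
enhancement: (43/164) × (11/43) × (15/43) × (39/43) ≈ 0.0212211
question: (51/164) × (29/51) × (1/51) × (23/51) ≈ 0.00156366
P(defect | x) = 0.084669 / 0.10745376 ≈ 0.788

0.788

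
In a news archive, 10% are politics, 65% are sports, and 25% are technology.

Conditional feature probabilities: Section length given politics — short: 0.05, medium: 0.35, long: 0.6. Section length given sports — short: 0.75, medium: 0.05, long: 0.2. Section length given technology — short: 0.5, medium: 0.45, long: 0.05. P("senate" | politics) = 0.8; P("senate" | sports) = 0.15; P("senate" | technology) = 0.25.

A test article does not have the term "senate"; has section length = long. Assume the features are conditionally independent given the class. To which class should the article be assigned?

sports

politics: 0.1 × 0.6 × (1−0.8) = 0.012
sports: 0.65 × 0.2 × (1−0.15) = 0.1105
technology: 0.25 × 0.05 × (1−0.25) = 0.009375
Highest score → sports.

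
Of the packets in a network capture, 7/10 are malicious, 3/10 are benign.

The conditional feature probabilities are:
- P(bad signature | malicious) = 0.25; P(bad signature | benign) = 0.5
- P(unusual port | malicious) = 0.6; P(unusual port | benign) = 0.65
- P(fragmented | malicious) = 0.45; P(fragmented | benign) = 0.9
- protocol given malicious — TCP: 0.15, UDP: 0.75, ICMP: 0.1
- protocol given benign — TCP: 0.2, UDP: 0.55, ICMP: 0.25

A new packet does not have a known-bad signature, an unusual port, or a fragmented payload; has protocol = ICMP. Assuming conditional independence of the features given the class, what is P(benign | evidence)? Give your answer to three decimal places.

0.102

malicious: 0.7 × (1−0.25) × (1−0.6) × (1−0.45) × 0.1 = 0.01155
benign: 0.3 × (1−0.5) × (1−0.65) × (1−0.9) × 0.25 = 0.0013125
P(benign | x) = 0.0013125 / 0.0128625 ≈ 0.102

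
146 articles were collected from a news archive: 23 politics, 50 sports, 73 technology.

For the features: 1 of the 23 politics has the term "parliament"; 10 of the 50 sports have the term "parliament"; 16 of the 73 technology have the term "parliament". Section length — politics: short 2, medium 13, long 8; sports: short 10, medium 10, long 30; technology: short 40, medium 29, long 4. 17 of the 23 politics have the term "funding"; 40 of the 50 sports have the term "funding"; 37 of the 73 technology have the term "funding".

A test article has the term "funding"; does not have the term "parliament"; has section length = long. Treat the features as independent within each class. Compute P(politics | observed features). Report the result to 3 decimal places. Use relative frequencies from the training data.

0.214

politics: (23/146) × (22/23) × (8/23) × (17/23) ≈ 0.0387394
sports: (50/146) × (40/50) × (30/50) × (40/50) ≈ 0.131507
technology: (73/146) × (57/73) × (4/73) × (37/73) ≈ 0.0108427
P(politics | x) = 0.0387394 / 0.1810891 ≈ 0.214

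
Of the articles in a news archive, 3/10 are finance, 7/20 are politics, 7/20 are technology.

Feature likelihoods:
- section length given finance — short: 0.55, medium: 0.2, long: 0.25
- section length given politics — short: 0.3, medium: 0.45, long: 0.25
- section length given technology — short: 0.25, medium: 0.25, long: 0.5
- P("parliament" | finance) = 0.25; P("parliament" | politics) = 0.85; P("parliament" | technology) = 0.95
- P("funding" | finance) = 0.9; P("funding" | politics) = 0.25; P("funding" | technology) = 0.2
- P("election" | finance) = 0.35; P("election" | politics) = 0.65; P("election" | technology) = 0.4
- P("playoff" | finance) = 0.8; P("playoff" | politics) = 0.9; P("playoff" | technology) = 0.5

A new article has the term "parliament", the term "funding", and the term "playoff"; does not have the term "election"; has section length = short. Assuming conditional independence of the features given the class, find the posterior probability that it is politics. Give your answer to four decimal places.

finance: 0.3 × 0.55 × 0.25 × 0.9 × (1−0.35) × 0.8 = 0.019305
politics: 0.35 × 0.3 × 0.85 × 0.25 × (1−0.65) × 0.9 = 0.0070284375
technology: 0.35 × 0.25 × 0.95 × 0.2 × (1−0.4) × 0.5 = 0.0049875
P(politics | x) = 0.0070284375 / 0.0313209375 ≈ 0.2244

0.2244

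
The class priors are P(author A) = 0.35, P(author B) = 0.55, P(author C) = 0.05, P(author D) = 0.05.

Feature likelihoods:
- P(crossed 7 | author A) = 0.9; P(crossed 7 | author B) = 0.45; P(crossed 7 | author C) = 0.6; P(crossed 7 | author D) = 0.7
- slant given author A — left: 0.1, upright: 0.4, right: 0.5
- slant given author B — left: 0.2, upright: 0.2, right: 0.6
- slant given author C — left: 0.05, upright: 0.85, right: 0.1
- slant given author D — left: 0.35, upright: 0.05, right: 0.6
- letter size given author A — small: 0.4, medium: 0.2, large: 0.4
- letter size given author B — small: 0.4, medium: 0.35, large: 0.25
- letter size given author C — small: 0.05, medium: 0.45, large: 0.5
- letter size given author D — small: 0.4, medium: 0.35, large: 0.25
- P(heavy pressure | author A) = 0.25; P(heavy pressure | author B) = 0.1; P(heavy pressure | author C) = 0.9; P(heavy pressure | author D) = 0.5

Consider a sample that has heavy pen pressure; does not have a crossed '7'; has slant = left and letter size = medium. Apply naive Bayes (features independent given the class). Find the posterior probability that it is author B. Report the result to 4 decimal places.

0.5856

author A: 0.35 × (1−0.9) × 0.1 × 0.2 × 0.25 = 0.000175
author B: 0.55 × (1−0.45) × 0.2 × 0.35 × 0.1 = 0.0021175
author C: 0.05 × (1−0.6) × 0.05 × 0.45 × 0.9 = 0.000405
author D: 0.05 × (1−0.7) × 0.35 × 0.35 × 0.5 = 0.00091875
P(author B | x) = 0.0021175 / 0.00361625 ≈ 0.5856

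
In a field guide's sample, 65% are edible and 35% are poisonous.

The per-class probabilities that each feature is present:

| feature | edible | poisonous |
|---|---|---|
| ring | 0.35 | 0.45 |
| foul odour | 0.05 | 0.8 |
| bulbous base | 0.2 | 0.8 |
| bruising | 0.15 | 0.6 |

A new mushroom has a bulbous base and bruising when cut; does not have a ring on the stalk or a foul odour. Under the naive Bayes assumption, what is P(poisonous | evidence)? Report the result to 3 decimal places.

0.605

edible: 0.65 × (1−0.35) × (1−0.05) × 0.2 × 0.15 = 0.01204125
poisonous: 0.35 × (1−0.45) × (1−0.8) × 0.8 × 0.6 = 0.01848
P(poisonous | x) = 0.01848 / 0.03052125 ≈ 0.605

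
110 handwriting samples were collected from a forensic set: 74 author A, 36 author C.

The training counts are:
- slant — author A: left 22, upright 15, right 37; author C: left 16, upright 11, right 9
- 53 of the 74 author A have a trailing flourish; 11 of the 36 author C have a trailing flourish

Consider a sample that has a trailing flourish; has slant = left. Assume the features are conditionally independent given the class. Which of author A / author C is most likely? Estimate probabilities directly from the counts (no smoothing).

author A

author A: (74/110) × (22/74) × (53/74) ≈ 0.143243
author C: (36/110) × (16/36) × (11/36) ≈ 0.0444444
Highest score → author A.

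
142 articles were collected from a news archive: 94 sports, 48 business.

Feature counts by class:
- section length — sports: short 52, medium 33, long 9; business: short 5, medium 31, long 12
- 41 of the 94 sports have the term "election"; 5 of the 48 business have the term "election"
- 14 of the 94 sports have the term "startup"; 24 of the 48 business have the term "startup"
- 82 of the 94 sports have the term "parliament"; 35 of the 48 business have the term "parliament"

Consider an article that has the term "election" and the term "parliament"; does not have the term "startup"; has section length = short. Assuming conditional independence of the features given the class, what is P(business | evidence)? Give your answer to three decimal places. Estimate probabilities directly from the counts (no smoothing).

sports: (94/142) × (52/94) × (41/94) × (80/94) × (82/94) ≈ 0.118582
business: (48/142) × (5/48) × (5/48) × (24/48) × (35/48) ≈ 0.00133723
P(business | x) = 0.00133723 / 0.11991923 ≈ 0.011

0.011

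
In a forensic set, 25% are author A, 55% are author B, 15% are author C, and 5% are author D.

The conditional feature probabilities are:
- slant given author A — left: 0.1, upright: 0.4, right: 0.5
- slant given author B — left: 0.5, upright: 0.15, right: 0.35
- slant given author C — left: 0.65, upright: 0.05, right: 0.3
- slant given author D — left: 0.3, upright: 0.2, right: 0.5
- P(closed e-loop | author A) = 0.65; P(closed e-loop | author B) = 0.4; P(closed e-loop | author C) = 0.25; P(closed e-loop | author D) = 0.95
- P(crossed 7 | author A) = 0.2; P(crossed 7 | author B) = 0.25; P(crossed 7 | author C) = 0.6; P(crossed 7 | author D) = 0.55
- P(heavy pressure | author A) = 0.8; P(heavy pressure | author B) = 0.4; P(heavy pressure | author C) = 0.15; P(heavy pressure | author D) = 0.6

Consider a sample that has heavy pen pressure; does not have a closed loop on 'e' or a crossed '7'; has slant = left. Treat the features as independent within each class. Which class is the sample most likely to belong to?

author A: 0.25 × 0.1 × (1−0.65) × (1−0.2) × 0.8 = 0.0056
author B: 0.55 × 0.5 × (1−0.4) × (1−0.25) × 0.4 = 0.0495
author C: 0.15 × 0.65 × (1−0.25) × (1−0.6) × 0.15 = 0.0043875
author D: 0.05 × 0.3 × (1−0.95) × (1−0.55) × 0.6 = 0.0002025
Highest score → author B.

author B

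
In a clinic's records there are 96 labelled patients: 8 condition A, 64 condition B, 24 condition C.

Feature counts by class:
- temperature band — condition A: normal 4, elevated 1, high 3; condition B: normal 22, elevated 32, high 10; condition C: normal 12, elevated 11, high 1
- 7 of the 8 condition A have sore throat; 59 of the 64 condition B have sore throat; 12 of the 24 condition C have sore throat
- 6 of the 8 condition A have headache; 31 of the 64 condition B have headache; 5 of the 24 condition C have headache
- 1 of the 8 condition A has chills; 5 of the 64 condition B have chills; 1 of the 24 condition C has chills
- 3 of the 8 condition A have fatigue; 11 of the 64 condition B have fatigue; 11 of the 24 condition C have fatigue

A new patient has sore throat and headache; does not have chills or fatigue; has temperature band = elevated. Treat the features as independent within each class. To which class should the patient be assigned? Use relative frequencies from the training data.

condition A: (8/96) × (1/8) × (7/8) × (6/8) × (7/8) × (5/8) = 0.0037384033203125
condition B: (64/96) × (32/64) × (59/64) × (31/64) × (59/64) × (53/64) ≈ 0.113632
condition C: (24/96) × (11/24) × (12/24) × (5/24) × (23/24) × (13/24) ≈ 0.00619582
Highest score → condition B.

condition B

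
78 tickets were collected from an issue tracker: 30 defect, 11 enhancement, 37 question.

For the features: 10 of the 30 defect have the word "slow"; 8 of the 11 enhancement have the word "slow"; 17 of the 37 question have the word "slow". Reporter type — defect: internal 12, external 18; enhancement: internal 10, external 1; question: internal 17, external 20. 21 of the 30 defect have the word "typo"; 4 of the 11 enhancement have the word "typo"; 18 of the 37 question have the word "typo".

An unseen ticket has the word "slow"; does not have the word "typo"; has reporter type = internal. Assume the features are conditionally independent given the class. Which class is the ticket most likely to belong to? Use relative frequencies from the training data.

enhancement

defect: (30/78) × (10/30) × (12/30) × (9/30) ≈ 0.0153846
enhancement: (11/78) × (8/11) × (10/11) × (7/11) ≈ 0.0593346
question: (37/78) × (17/37) × (17/37) × (19/37) ≈ 0.0514225
Highest score → enhancement.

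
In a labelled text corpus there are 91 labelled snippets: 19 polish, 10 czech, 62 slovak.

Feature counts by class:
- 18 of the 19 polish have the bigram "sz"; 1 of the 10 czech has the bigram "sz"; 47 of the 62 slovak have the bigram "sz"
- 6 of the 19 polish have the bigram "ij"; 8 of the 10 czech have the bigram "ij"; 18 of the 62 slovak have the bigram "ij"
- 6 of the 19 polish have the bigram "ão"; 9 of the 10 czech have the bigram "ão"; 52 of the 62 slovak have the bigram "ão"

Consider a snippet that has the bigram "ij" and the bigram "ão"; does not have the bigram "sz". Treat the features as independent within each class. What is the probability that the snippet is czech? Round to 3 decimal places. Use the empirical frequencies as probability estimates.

polish: (19/91) × (1/19) × (6/19) × (6/19) ≈ 0.00109586
czech: (10/91) × (9/10) × (8/10) × (9/10) ≈ 0.0712088
slovak: (62/91) × (15/62) × (18/62) × (52/62) ≈ 0.0401368
P(czech | x) = 0.0712088 / 0.11244146 ≈ 0.633

0.633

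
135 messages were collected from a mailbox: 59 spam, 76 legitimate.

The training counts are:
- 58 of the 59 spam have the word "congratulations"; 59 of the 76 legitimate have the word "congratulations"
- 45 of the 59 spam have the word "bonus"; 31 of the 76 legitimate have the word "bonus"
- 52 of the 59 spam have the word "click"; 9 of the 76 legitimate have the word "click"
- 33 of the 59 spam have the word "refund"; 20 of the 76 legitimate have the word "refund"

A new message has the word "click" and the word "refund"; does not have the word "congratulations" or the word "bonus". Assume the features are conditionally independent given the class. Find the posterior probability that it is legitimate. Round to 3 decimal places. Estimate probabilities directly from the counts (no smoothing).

0.728

spam: (59/135) × (1/59) × (14/59) × (52/59) × (33/59) ≈ 0.000866474
legitimate: (76/135) × (17/76) × (45/76) × (9/76) × (20/76) ≈ 0.00232359
P(legitimate | x) = 0.00232359 / 0.003190064 ≈ 0.728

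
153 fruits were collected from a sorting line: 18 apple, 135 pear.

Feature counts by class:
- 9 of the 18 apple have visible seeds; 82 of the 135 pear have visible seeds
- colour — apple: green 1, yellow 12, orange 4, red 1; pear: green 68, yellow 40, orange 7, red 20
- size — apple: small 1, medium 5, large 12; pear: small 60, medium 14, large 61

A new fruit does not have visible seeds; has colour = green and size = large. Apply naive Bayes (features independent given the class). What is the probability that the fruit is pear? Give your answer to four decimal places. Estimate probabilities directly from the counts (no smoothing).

apple: (18/153) × (9/18) × (1/18) × (12/18) ≈ 0.00217865
pear: (135/153) × (53/135) × (68/135) × (61/135) ≈ 0.0788416
P(pear | x) = 0.0788416 / 0.08102025 ≈ 0.9731

0.9731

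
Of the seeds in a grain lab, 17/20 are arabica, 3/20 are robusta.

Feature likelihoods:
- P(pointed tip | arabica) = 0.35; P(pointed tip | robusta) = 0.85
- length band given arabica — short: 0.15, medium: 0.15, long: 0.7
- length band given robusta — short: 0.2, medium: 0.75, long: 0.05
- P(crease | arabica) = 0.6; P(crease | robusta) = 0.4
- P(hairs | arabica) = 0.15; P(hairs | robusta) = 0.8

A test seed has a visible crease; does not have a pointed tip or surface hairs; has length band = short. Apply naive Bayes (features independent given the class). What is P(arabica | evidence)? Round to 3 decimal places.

0.992

arabica: 0.85 × (1−0.35) × 0.15 × 0.6 × (1−0.15) = 0.04226625
robusta: 0.15 × (1−0.85) × 0.2 × 0.4 × (1−0.8) = 0.00036
P(arabica | x) = 0.04226625 / 0.04262625 ≈ 0.992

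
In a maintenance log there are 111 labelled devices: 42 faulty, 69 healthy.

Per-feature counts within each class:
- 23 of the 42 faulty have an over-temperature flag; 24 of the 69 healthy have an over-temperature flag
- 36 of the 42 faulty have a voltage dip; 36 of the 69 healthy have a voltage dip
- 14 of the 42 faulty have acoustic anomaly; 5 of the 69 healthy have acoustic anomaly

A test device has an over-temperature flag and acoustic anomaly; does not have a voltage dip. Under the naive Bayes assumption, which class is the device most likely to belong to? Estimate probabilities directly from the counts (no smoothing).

faulty

faulty: (42/111) × (23/42) × (6/42) × (14/42) ≈ 0.00986701
healthy: (69/111) × (24/69) × (33/69) × (5/69) ≈ 0.00749332
Highest score → faulty.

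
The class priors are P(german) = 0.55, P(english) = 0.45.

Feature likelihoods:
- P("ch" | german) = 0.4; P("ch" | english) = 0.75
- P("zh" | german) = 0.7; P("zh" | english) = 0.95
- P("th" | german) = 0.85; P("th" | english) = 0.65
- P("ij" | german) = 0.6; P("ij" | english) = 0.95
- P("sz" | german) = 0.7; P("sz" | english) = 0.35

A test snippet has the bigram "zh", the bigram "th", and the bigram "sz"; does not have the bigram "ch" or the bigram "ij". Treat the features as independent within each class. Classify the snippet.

german

german: 0.55 × (1−0.4) × 0.7 × 0.85 × (1−0.6) × 0.7 = 0.054978
english: 0.45 × (1−0.75) × 0.95 × 0.65 × (1−0.95) × 0.35 = 0.001215703125
Highest score → german.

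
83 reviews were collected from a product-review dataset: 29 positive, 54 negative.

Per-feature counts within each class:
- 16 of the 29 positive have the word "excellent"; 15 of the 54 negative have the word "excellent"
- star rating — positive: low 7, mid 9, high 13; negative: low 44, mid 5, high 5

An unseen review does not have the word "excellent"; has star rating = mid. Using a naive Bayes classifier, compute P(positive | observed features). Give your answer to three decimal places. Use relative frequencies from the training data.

0.528

positive: (29/83) × (13/29) × (9/29) ≈ 0.0486082
negative: (54/83) × (39/54) × (5/54) ≈ 0.0435074
P(positive | x) = 0.0486082 / 0.0921156 ≈ 0.528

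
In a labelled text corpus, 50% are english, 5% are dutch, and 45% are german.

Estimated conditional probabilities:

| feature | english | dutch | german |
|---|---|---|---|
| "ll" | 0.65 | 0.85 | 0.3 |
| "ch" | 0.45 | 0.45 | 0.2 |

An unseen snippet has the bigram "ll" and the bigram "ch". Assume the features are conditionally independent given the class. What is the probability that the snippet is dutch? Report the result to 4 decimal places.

english: 0.5 × 0.65 × 0.45 = 0.14625
dutch: 0.05 × 0.85 × 0.45 = 0.019125
german: 0.45 × 0.3 × 0.2 = 0.027
P(dutch | x) = 0.019125 / 0.192375 ≈ 0.0994

0.0994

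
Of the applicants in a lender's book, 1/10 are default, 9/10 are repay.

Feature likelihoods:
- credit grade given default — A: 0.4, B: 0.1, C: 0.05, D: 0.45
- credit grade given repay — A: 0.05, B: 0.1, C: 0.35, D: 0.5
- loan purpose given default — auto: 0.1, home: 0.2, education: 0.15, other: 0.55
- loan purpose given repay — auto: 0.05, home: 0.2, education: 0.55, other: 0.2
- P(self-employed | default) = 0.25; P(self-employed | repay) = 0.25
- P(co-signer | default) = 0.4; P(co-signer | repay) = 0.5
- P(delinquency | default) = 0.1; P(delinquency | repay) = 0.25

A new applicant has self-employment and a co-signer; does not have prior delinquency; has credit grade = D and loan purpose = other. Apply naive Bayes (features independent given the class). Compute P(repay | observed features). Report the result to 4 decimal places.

default: 0.1 × 0.45 × 0.55 × 0.25 × 0.4 × (1−0.1) = 0.0022275
repay: 0.9 × 0.5 × 0.2 × 0.25 × 0.5 × (1−0.25) = 0.0084375
P(repay | x) = 0.0084375 / 0.010665 ≈ 0.7911

0.7911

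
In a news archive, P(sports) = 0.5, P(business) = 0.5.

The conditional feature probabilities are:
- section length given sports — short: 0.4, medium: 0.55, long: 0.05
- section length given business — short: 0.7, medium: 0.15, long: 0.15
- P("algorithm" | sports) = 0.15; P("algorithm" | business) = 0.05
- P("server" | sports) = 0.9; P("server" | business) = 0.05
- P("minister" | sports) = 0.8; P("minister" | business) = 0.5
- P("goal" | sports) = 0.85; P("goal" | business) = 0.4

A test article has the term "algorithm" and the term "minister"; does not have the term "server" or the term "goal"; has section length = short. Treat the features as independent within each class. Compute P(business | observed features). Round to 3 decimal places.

0.933

sports: 0.5 × 0.4 × 0.15 × (1−0.9) × 0.8 × (1−0.85) = 0.00036
business: 0.5 × 0.7 × 0.05 × (1−0.05) × 0.5 × (1−0.4) = 0.0049875
P(business | x) = 0.0049875 / 0.0053475 ≈ 0.933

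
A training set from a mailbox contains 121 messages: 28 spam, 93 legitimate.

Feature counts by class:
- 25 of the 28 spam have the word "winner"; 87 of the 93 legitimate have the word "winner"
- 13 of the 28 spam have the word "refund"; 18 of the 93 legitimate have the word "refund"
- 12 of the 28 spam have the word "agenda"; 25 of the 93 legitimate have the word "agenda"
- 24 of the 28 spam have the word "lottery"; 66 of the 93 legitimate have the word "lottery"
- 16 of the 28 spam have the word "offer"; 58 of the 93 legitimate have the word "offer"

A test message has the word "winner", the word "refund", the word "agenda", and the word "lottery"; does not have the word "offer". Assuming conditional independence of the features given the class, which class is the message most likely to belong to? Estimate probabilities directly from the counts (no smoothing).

spam: (28/121) × (25/28) × (13/28) × (12/28) × (24/28) × (12/28) ≈ 0.0151022
legitimate: (93/121) × (87/93) × (18/93) × (25/93) × (66/93) × (35/93) ≈ 0.00999141
Highest score → spam.

spam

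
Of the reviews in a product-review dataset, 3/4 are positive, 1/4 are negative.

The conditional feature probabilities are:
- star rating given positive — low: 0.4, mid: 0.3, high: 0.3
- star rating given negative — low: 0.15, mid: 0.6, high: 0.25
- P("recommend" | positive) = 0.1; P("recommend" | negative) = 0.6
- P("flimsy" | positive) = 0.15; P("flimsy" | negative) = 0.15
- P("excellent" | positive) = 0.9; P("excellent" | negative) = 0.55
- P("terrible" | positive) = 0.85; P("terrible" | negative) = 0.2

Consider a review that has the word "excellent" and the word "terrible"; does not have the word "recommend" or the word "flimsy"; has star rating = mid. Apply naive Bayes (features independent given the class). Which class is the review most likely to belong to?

positive: 0.75 × 0.3 × (1−0.1) × (1−0.15) × 0.9 × 0.85 = 0.131675625
negative: 0.25 × 0.6 × (1−0.6) × (1−0.15) × 0.55 × 0.2 = 0.00561
Highest score → positive.

positive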